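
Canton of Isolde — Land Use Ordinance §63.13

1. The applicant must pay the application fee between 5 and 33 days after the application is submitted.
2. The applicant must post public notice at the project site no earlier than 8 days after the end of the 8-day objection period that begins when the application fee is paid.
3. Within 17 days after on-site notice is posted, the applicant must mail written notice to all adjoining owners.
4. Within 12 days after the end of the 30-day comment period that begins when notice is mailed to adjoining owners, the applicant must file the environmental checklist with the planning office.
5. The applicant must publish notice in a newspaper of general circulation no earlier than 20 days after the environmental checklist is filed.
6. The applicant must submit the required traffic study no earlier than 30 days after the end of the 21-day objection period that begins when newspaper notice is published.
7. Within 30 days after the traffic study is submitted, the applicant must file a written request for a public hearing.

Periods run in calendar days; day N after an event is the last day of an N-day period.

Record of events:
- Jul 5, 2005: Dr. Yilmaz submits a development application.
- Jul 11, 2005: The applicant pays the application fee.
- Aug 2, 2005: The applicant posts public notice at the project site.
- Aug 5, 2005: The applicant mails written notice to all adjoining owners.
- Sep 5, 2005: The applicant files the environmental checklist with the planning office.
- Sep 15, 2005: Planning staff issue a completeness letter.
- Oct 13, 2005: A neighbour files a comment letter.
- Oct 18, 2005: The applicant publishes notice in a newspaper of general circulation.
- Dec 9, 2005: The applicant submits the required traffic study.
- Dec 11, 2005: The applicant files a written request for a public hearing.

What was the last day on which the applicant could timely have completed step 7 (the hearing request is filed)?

Step 7 runs from Dec 9, 2005, when the traffic study is submitted. 30 days after Dec 9, 2005 is Jan 8, 2006.

Jan 8, 2006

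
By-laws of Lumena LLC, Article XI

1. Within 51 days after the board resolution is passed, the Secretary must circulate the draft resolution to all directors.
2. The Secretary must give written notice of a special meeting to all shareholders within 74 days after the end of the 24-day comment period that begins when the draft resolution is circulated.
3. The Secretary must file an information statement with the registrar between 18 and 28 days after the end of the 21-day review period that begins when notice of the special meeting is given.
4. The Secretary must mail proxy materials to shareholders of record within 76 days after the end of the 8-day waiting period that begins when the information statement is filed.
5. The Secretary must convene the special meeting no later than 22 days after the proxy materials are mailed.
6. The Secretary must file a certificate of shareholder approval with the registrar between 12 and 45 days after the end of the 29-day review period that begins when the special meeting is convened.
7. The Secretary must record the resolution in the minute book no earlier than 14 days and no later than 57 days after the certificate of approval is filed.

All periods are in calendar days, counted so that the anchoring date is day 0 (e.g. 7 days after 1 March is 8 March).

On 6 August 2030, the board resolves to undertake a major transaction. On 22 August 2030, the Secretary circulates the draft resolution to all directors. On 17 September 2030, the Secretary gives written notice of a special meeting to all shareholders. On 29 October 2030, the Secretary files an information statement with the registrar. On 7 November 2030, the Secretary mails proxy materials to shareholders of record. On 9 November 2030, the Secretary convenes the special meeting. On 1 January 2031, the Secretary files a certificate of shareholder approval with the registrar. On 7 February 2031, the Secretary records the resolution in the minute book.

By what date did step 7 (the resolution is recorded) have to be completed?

27 February 2031

Step 7 runs from 1 January 2031, when the certificate of approval is filed. The window is 14–57 days after 1 January 2031; it closes on 27 February 2031.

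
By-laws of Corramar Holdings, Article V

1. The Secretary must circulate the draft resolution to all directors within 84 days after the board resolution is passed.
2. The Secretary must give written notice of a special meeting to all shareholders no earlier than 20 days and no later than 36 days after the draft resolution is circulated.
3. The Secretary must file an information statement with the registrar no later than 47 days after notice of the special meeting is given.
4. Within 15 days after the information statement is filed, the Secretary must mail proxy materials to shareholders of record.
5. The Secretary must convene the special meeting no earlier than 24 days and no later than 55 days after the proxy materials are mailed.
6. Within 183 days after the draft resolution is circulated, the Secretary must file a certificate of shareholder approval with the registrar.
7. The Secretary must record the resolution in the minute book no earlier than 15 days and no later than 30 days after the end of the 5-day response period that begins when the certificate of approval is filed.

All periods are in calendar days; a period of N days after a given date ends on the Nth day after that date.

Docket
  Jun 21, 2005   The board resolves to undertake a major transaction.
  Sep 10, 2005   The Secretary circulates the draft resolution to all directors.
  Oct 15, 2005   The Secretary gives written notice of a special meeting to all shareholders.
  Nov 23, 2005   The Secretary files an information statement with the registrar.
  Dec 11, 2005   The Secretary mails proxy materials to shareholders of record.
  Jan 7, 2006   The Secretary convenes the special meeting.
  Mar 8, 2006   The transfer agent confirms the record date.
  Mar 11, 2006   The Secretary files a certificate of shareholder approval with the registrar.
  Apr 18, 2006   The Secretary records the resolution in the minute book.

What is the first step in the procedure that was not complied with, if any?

Step 4

Step 1 — counting 84 days from Jun 21, 2005 (when the board resolution is passed) gives a deadline of Sep 13, 2005; Sep 10, 2005 is within that limit.
Step 2 — 20 and 36 days from Sep 10, 2005 (when the draft resolution is circulated) are Sep 30, 2005 and Oct 16, 2005 respectively; done Oct 15, 2005 — within the window.
Step 3 — counting 47 days from Oct 15, 2005 (when notice of the special meeting is given) gives a deadline of Dec 1, 2005; Nov 23, 2005 is within that limit.
Step 4 — counting 15 days from Nov 23, 2005 (when the information statement is filed) gives a deadline of Dec 8, 2005; not done until Dec 11, 2005, 3 days after the deadline.
That is the first point of non-compliance.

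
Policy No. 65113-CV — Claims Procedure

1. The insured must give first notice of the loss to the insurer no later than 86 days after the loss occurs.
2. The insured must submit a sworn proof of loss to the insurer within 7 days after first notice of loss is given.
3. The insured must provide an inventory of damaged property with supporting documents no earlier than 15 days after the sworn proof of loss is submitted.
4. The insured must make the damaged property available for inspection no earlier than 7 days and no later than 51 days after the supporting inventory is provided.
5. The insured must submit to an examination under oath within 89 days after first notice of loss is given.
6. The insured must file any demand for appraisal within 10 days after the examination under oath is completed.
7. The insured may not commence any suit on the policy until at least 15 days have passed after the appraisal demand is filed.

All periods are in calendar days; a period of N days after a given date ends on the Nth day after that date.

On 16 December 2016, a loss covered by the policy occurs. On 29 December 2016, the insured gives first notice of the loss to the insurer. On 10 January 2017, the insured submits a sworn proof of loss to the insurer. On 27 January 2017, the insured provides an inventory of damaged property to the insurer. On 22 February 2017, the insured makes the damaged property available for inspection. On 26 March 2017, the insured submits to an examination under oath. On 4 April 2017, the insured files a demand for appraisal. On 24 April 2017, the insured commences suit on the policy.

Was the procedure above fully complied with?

No

Step 1: 86 days after 16 December 2016 (when the loss occurs) is 12 March 2017; 29 December 2016 is within that limit.
Step 2: 7 days after 29 December 2016 (when first notice of loss is given) is 5 January 2017; done 10 January 2017 — 5 days late.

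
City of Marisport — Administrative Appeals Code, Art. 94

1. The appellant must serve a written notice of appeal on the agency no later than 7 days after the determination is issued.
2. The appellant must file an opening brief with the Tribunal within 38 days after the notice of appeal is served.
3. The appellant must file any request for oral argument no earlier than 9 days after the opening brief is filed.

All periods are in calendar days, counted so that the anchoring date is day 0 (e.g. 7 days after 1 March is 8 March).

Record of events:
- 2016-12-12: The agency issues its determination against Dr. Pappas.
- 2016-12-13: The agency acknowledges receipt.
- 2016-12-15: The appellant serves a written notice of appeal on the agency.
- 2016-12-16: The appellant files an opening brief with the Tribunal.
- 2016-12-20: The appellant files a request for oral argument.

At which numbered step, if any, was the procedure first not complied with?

Step 3

(1) due by 2016-12-12 + 7 days = 2016-12-19; completed 2016-12-15, before the deadline.
(2) due by 2016-12-15 + 38 days = 2017-01-22; completed 2016-12-16, before the deadline.
(3) permitted from 2016-12-16 + 9 days = 2016-12-25 onward; done 2016-12-20 — 5 days too early.
The analysis stops there.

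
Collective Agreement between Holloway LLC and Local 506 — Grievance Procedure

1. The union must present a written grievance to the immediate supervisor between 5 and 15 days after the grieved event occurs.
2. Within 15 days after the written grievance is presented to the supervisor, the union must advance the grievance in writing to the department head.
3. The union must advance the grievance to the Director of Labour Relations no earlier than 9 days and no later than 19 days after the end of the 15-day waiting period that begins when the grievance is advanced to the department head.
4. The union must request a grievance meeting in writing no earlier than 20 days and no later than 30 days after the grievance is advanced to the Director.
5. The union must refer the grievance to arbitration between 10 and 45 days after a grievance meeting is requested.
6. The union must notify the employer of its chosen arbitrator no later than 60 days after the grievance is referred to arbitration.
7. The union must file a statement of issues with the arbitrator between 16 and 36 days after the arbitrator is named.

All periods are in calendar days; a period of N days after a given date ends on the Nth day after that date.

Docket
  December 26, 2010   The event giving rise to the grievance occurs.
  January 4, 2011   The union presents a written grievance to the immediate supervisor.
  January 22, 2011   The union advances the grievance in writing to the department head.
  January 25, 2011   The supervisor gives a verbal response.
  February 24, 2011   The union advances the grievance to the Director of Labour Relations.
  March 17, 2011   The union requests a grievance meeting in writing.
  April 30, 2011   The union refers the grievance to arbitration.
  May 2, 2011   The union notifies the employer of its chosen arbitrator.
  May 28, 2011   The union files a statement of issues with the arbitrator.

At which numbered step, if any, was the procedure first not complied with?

Step 2

(1) the permitted window runs from December 26, 2010 + 5 = December 31, 2010 to December 26, 2010 + 15 = January 10, 2011; done January 4, 2011 — within the window.
(2) due by January 4, 2011 + 15 days = January 19, 2011; done January 22, 2011 — 3 days late.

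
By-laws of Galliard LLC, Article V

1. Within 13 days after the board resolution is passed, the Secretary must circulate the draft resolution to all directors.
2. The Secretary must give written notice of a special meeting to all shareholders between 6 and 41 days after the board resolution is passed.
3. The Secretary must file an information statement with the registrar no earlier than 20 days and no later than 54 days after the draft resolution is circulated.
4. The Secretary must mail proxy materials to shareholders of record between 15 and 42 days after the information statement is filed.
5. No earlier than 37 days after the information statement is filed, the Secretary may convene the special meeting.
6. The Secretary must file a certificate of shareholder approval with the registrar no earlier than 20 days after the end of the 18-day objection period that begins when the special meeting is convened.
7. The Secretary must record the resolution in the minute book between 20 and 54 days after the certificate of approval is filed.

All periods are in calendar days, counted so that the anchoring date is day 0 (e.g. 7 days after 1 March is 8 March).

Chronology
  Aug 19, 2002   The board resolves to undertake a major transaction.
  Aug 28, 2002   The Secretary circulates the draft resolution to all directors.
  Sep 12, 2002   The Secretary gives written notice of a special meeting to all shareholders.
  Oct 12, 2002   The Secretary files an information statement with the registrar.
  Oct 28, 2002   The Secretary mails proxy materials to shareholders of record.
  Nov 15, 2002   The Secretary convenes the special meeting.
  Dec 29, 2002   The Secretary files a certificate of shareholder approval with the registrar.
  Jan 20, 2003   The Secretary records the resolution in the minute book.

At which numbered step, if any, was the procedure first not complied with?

Step 1 — counting 13 days from Aug 19, 2002 (when the board resolution is passed) gives a deadline of Sep 1, 2002; Aug 28, 2002 is within that limit.
Step 2 — 6 and 41 days from Aug 19, 2002 (when the board resolution is passed) are Aug 25, 2002 and Sep 29, 2002 respectively; done Sep 12, 2002, which is between those dates.
Step 3 — 20 and 54 days from Aug 28, 2002 (when the draft resolution is circulated) are Sep 17, 2002 and Oct 21, 2002 respectively; done Oct 12, 2002 — within the window.
Step 4 — 15 and 42 days from Oct 12, 2002 (when the information statement is filed) are Oct 27, 2002 and Nov 23, 2002 respectively; done Oct 28, 2002 — within the window.
Step 5 — must wait 37 days from Oct 12, 2002 (when the information statement is filed), so not before Nov 18, 2002; acted on Nov 15, 2002, 3 days prematurely.
No need to go further; step 5 was not satisfied.

Step 5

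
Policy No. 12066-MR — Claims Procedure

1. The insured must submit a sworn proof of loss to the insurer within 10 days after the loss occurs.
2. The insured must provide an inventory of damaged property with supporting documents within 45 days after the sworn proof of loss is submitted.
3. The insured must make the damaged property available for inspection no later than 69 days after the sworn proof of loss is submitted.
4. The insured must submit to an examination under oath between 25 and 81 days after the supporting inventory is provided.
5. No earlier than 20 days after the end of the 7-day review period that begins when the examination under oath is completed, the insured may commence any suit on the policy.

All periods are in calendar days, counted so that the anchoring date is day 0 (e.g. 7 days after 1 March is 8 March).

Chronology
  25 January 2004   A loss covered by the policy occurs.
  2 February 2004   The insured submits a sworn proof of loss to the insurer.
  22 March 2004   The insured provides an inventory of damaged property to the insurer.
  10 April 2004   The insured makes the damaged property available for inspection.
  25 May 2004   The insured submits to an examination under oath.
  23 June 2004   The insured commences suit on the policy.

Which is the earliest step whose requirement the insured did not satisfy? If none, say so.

(1) due by 25 January 2004 + 10 days = 4 February 2004; completed 2 February 2004, before the deadline.
(2) due by 2 February 2004 + 45 days = 18 March 2004; done 22 March 2004 — 4 days late.

Step 2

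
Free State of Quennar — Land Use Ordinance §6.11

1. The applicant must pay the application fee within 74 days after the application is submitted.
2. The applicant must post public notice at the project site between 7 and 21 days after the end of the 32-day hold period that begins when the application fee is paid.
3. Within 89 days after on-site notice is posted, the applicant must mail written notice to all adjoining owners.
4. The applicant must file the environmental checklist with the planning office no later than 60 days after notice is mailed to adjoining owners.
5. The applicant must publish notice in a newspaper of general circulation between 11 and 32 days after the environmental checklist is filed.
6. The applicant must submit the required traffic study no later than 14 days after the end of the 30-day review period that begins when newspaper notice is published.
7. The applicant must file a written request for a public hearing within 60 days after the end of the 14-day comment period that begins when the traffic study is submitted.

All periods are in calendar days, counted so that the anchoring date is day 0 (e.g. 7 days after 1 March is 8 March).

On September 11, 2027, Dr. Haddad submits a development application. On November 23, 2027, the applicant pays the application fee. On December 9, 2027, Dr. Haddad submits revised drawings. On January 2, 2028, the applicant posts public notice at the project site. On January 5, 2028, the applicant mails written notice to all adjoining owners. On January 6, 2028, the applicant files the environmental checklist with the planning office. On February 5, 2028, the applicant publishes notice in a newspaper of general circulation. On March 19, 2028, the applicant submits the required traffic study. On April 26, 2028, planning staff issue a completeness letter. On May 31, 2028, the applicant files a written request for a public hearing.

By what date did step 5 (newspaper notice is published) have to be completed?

Step 5 runs from January 6, 2028, when the environmental checklist is filed. The window is 11–32 days after January 6, 2028; it closes on February 7, 2028.

February 7, 2028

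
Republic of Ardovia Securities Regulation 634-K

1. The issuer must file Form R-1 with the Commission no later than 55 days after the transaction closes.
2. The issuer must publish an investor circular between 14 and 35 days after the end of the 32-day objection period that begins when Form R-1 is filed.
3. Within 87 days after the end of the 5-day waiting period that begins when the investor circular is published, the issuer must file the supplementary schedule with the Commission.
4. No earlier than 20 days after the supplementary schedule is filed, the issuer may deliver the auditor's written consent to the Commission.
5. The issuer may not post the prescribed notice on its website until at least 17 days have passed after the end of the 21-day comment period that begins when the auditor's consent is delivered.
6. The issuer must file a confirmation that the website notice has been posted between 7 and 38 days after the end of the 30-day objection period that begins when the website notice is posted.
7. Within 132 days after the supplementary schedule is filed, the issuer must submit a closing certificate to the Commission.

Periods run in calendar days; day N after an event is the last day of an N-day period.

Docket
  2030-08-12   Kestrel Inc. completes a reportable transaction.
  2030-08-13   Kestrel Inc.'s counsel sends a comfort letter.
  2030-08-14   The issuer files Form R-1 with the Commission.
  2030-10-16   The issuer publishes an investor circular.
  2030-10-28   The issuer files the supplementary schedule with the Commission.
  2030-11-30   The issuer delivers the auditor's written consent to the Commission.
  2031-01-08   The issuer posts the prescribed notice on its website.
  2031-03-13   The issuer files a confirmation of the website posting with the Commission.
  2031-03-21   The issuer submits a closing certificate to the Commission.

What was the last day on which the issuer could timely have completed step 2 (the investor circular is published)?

2030-10-20

Form R-1 is filed on 2030-08-14; the 32-day objection period therefore ends 2030-09-15, and step 2 runs from that date. The window is 14–35 days after 2030-09-15; it closes on 2030-10-20.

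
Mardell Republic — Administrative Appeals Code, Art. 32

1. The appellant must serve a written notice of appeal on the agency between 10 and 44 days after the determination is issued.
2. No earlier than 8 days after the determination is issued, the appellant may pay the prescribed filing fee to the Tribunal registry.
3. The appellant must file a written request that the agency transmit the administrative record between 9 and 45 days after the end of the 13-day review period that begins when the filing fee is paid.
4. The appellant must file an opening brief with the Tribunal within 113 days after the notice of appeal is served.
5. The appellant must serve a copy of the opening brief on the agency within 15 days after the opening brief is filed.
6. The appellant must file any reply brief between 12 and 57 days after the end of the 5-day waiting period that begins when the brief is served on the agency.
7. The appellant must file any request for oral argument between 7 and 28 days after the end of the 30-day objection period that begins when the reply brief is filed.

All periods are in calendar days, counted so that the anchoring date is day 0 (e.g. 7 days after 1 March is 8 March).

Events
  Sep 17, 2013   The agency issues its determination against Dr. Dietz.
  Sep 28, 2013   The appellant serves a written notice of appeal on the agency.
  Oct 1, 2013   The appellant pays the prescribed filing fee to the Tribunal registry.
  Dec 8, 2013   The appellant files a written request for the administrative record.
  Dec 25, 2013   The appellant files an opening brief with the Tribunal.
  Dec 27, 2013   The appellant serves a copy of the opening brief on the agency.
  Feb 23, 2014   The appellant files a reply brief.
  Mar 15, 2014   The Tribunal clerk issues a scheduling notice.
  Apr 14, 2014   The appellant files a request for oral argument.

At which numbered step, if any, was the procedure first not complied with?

(1) the permitted window runs from Sep 17, 2013 + 10 = Sep 27, 2013 to Sep 17, 2013 + 44 = Oct 31, 2013; Sep 28, 2013 falls inside that range.
(2) permitted from Sep 17, 2013 + 8 days = Sep 25, 2013 onward; done Oct 1, 2013 — permitted.
(3) the permitted window runs from Oct 14, 2013 + 9 = Oct 23, 2013 to Oct 14, 2013 + 45 = Nov 28, 2013; done Dec 8, 2013 — 10 days after the window closed.

Step 3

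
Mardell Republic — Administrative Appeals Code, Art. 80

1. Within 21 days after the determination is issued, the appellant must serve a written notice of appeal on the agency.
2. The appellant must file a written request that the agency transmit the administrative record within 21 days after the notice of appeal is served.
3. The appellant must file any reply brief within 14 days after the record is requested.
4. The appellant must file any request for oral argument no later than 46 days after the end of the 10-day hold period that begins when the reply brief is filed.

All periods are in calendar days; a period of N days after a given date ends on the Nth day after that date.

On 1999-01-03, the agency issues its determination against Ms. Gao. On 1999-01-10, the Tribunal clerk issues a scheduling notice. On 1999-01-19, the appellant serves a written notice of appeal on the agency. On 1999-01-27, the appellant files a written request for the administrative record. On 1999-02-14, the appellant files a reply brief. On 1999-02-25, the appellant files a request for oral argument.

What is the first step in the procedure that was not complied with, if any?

Step 1 — counting 21 days from 1999-01-03 (when the determination is issued) gives a deadline of 1999-01-24; 1999-01-19 is within that limit.
Step 2 — counting 21 days from 1999-01-19 (when the notice of appeal is served) gives a deadline of 1999-02-09; 1999-01-27 is within that limit.
Step 3 — counting 14 days from 1999-01-27 (when the record is requested) gives a deadline of 1999-02-10; not done until 1999-02-14, 4 days after the deadline.
That is the first point of non-compliance.

Step 3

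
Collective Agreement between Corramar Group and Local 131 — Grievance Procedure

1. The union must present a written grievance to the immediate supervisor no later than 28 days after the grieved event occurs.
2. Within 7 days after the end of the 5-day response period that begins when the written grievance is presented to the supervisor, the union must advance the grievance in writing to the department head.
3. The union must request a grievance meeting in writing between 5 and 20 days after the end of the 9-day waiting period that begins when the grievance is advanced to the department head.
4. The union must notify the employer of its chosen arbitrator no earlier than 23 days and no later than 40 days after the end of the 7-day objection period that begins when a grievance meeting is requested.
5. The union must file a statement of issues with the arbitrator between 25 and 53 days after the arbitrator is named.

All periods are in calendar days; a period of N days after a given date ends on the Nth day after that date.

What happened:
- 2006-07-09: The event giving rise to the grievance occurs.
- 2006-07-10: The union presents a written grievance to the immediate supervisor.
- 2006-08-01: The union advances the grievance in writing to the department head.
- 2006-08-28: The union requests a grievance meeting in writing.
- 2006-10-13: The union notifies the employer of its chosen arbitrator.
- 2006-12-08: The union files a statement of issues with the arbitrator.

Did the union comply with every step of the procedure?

(1) due by 2006-07-09 + 28 days = 2006-08-06; done 2006-07-10 — timely.
(2) due by 2006-07-15 + 7 days = 2006-07-22; 2006-08-01 misses that deadline by 10 days.
That is the first point of non-compliance.

No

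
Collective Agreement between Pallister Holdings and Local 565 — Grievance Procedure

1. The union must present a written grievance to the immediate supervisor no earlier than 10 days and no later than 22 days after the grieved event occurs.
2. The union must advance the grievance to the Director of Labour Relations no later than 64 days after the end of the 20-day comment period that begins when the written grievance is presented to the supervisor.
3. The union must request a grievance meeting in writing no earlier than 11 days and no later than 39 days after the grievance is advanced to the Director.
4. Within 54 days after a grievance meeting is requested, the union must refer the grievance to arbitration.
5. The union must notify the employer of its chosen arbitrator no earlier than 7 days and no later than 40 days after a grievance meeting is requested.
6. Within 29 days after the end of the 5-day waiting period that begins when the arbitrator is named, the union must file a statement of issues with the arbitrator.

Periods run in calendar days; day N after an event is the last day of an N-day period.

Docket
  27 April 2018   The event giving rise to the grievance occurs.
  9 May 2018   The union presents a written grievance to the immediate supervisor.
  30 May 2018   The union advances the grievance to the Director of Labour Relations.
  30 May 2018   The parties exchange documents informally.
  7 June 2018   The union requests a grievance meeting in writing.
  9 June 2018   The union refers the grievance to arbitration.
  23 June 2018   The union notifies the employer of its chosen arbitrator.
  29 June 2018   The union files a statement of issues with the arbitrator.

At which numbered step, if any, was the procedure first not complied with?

Step 1 — 10 and 22 days from 27 April 2018 (when the grieved event occurs) are 7 May 2018 and 19 May 2018 respectively; done 9 May 2018 — within the window.
Step 2 — counting 64 days from 29 May 2018 (end of the 20-day comment period, which began when the written grievance is presented to the supervisor on 9 May 2018) gives a deadline of 1 August 2018; completed 30 May 2018, before the deadline.
Step 3 — 11 and 39 days from 30 May 2018 (when the grievance is advanced to the Director) are 10 June 2018 and 8 July 2018 respectively; done 7 June 2018 — 3 days before the window opened.
Later steps need not be reached.

Step 3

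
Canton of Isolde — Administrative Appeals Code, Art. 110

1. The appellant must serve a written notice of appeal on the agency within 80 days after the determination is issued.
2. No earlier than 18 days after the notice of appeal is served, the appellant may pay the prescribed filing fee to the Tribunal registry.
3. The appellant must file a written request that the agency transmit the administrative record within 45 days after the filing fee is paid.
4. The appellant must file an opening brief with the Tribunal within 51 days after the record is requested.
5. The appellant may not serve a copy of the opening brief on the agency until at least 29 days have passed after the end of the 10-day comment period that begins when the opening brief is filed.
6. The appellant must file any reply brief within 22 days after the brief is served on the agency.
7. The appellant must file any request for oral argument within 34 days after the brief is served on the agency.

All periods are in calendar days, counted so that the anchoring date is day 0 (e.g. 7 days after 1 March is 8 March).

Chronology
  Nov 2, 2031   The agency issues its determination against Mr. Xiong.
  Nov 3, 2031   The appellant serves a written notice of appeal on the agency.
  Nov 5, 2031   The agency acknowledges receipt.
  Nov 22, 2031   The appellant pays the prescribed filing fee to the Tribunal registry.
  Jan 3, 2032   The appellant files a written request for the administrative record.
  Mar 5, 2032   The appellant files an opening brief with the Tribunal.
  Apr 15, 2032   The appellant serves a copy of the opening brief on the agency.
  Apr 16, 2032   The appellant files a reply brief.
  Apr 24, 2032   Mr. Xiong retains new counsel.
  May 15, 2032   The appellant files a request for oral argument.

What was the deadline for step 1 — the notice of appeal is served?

Jan 21, 2032

Step 1 runs from Nov 2, 2031, when the determination is issued. 80 days after Nov 2, 2031 is Jan 21, 2032.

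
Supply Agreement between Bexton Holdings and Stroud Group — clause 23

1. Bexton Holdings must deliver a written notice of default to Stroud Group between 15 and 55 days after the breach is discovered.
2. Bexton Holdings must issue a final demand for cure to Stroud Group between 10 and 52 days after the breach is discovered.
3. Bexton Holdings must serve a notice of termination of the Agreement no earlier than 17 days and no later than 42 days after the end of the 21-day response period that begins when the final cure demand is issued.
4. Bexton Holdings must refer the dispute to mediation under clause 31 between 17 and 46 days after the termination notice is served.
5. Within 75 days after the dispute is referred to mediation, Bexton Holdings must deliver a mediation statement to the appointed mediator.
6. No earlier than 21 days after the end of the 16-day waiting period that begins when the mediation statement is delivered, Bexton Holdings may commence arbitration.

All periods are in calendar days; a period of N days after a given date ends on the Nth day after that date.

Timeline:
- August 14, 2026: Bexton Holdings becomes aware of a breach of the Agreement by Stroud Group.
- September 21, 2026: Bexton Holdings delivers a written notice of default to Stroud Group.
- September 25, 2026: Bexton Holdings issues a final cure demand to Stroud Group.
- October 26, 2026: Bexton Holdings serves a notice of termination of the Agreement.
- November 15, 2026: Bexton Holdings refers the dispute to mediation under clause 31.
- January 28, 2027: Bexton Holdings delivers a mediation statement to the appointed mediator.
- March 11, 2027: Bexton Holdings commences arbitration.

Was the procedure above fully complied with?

Step 1 — 15 and 55 days from August 14, 2026 (when the breach is discovered) are August 29, 2026 and October 8, 2026 respectively; September 21, 2026 falls inside that range.
Step 2 — 10 and 52 days from August 14, 2026 (when the breach is discovered) are August 24, 2026 and October 5, 2026 respectively; done September 25, 2026, which is between those dates.
Step 3 — 17 and 42 days from October 16, 2026 (end of the 21-day response period, which began when the final cure demand is issued on September 25, 2026) are November 2, 2026 and November 27, 2026 respectively; done October 26, 2026 — 7 days before the window opened.
The analysis stops there.

No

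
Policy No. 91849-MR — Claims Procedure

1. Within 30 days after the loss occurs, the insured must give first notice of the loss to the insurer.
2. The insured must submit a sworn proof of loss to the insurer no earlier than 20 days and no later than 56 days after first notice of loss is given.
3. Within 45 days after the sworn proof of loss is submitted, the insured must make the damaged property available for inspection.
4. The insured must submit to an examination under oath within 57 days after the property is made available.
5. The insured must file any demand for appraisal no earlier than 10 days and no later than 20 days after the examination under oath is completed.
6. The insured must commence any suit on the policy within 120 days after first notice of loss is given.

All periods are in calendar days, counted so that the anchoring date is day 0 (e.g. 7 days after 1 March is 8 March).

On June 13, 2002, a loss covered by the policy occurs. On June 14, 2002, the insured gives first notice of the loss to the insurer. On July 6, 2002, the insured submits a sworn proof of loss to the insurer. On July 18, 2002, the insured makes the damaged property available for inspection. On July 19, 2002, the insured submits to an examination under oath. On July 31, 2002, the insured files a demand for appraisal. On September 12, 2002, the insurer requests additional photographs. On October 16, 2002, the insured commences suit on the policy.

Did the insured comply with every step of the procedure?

No

Step 1: 30 days after June 13, 2002 (when the loss occurs) is July 13, 2002; completed June 14, 2002, before the deadline.
Step 2: the window is 20–56 days after June 14, 2002 (when first notice of loss is given), so July 4, 2002 through August 9, 2002; July 6, 2002 falls inside that range.
Step 3: 45 days after July 6, 2002 (when the sworn proof of loss is submitted) is August 20, 2002; completed July 18, 2002, before the deadline.
Step 4: 57 days after July 18, 2002 (when the property is made available) is September 13, 2002; done July 19, 2002 — timely.
Step 5: the window is 10–20 days after July 19, 2002 (when the examination under oath is completed), so July 29, 2002 through August 8, 2002; done July 31, 2002, which is between those dates.
Step 6: 120 days after June 14, 2002 (when first notice of loss is given) is October 12, 2002; October 16, 2002 misses that deadline by 4 days.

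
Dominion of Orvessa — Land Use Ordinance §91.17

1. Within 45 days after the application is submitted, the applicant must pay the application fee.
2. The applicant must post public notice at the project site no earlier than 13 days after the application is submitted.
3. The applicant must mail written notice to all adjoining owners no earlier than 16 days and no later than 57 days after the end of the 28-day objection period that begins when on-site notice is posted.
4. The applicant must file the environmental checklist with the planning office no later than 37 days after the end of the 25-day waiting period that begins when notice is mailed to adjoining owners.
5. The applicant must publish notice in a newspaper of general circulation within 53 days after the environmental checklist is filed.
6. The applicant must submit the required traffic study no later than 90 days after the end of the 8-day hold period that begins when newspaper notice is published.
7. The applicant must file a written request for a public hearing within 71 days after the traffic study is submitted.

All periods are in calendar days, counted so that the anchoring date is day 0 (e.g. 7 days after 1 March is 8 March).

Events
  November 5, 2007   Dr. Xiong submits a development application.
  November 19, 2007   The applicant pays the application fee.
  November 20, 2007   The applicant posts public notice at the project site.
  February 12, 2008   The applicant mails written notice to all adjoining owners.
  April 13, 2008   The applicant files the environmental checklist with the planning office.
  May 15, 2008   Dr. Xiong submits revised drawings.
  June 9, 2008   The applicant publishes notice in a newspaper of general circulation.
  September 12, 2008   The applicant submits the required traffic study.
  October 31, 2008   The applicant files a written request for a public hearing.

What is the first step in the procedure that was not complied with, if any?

Step 5

Step 1: 45 days after November 5, 2007 (when the application is submitted) is December 20, 2007; completed November 19, 2007, before the deadline.
Step 2: the earliest permitted date is 13 days after November 5, 2007 (when the application is submitted), i.e. November 18, 2007; done November 20, 2007 — permitted.
Step 3: the window is 16–57 days after December 18, 2007 (end of the 28-day objection period, which began when on-site notice is posted on November 20, 2007), so January 3, 2008 through February 13, 2008; done February 12, 2008, which is between those dates.
Step 4: 37 days after March 8, 2008 (end of the 25-day waiting period, which began when notice is mailed to adjoining owners on February 12, 2008) is April 14, 2008; April 13, 2008 is within that limit.
Step 5: 53 days after April 13, 2008 (when the environmental checklist is filed) is June 5, 2008; not done until June 9, 2008, 4 days after the deadline.
The procedure was therefore not followed at step 5.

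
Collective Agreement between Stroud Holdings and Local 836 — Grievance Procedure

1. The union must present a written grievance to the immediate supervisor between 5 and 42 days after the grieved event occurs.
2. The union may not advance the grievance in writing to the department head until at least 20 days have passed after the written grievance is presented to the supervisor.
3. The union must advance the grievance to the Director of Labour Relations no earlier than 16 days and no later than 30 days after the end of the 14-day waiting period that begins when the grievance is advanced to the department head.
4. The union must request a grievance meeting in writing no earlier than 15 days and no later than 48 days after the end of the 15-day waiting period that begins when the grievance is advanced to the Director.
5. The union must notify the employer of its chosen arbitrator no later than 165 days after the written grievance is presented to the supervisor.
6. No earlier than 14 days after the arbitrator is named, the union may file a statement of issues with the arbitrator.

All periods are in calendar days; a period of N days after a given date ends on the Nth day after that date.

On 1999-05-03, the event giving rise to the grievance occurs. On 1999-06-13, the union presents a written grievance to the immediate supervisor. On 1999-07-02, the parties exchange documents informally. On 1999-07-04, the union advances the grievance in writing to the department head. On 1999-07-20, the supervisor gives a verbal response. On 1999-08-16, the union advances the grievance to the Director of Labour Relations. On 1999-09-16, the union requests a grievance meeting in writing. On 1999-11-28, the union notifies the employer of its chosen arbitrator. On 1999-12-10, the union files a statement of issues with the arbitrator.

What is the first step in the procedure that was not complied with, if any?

Step 5

Step 1: the window is 5–42 days after 1999-05-03 (when the grieved event occurs), so 1999-05-08 through 1999-06-14; done 1999-06-13, which is between those dates.
Step 2: the earliest permitted date is 20 days after 1999-06-13 (when the written grievance is presented to the supervisor), i.e. 1999-07-03; done 1999-07-04, after the minimum wait.
Step 3: the window is 16–30 days after 1999-07-18 (end of the 14-day waiting period, which began when the grievance is advanced to the department head on 1999-07-04), so 1999-08-03 through 1999-08-17; done 1999-08-16 — within the window.
Step 4: the window is 15–48 days after 1999-08-31 (end of the 15-day waiting period, which began when the grievance is advanced to the Director on 1999-08-16), so 1999-09-15 through 1999-10-18; done 1999-09-16 — within the window.
Step 5: 165 days after 1999-06-13 (when the written grievance is presented to the supervisor) is 1999-11-25; not done until 1999-11-28, 3 days after the deadline.
The procedure was therefore not followed at step 5.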